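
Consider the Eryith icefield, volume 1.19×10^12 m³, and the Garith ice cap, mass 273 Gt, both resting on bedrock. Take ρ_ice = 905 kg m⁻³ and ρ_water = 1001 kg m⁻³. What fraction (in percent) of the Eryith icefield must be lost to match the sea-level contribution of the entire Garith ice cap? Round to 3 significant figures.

≈ 25.3 %

Equal sea-level rise means equal mass of meltwater, i.e. equal mass of ice lost.
Ice mass of Garith: 2.730×10^14 kg; ice mass of Eryith: 1.077×10^15 kg.
Fraction required = 2.730×10^14 / 1.077×10^15 = 0.253 → 25.3 %.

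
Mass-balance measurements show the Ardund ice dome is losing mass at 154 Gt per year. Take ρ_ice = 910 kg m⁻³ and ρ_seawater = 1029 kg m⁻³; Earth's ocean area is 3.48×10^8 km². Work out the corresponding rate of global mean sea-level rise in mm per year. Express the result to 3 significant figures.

≈ 0.430 mm/yr

ρ_w = 1029 kg m⁻³. Annual water volume added = 154 Gt / ρ_w = 1.540×10^14 kg / 1029 kg m⁻³ = 1.497×10^11 m³.
Δh per year = 1.497×10^11 / 3.48×10^14 = 4.30×10^-4 m = 0.430 mm.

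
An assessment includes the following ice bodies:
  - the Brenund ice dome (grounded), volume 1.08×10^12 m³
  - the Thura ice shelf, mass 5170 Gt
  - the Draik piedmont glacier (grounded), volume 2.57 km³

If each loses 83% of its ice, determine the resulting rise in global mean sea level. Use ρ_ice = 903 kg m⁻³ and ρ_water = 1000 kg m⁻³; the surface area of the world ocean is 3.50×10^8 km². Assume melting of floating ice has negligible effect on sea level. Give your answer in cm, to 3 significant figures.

≈ 0.232 cm

Brenund: 0.83 × 1.08×10^12 m³ × (903/1000) = 8.094×10^11 m³ of water.
The Thura ice shelf is floating and already displaces its own weight of water, so its melt adds essentially nothing to sea level.
Draik: 0.83 × 2.57 km³ × (903/1000) = 1.926 km³ of water.
Total added water ≈ 8.114×10^11 m³ over 3.50×10^14 m² → Δh = 2.32×10^-3 m = 0.232 cm.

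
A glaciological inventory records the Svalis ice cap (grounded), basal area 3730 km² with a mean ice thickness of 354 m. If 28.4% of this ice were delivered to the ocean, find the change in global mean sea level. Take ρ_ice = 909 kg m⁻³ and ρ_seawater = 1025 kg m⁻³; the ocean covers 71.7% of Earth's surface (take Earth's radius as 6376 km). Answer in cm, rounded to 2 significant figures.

≈ 0.091 cm

Svalis: ice volume = 3730 km² × 354 m = 1320 km³; 0.284 × 1320 × (909/1025) = 332.6 km³ of water.
Spread over 3.66×10^14 m² of ocean, Δh = 3.326×10^11 / 3.66×10^14 = 9.08×10^-4 m = 0.091 cm.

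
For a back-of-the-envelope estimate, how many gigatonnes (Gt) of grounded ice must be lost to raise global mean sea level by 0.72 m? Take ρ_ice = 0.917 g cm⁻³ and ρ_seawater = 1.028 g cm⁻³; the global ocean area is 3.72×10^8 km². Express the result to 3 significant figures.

≈ 2.75×10^5 Gt

Required water volume = Δh × A = 0.72 m × 3.72×10^14 m² = 2.678×10^14 m³.
ρ_w = 1.028 g cm⁻³ = 1028 kg m⁻³, so the mass of water = 2.678×10^14 m³ × 1028 kg m⁻³ = 2.753×10^17 kg = 2.75×10^5 Gt (and the same mass of ice, by conservation).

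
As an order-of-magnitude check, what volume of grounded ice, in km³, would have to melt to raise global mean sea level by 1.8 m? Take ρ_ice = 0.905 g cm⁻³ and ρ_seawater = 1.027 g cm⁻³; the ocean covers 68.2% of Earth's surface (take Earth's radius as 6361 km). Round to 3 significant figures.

Required water volume = Δh × A = 1.8 m × 3.47×10^14 m² = 6.242×10^14 m³ = 6.242×10^5 km³.
Ice volume = water volume × ρ_w/ρ_ice = 6.242×10^5 × 1027/905 = 7.08×10^5 km³.

≈ 7.08×10^5 km³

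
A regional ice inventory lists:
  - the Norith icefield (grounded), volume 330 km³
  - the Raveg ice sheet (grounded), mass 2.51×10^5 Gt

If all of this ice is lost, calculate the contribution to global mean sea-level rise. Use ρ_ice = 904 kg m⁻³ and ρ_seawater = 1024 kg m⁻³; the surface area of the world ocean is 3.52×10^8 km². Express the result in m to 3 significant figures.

≈ 0.697 m

Norith: 330 km³ × (904/1024) = 291.3 km³ of water.
Raveg: 2.51×10^5 Gt = 2.510×10^17 kg; dividing by ρ_w = 1024 kg m⁻³ gives 2.451×10^14 m³ of water.
Total added water ≈ 2.454×10^14 m³ over 3.52×10^14 m² → Δh = 0.697 m.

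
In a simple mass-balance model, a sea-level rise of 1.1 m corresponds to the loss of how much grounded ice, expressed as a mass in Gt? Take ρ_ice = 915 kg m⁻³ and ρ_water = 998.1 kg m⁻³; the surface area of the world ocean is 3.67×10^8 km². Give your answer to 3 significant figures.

≈ 4.03×10^5 Gt

Required water volume = Δh × A = 1.1 m × 3.67×10^14 m² = 4.037×10^14 m³.
ρ_w = 998.1 kg m⁻³, so the mass of water = 4.037×10^14 m³ × 998.1 kg m⁻³ = 4.029×10^17 kg = 4.03×10^5 Gt (and the same mass of ice, by conservation).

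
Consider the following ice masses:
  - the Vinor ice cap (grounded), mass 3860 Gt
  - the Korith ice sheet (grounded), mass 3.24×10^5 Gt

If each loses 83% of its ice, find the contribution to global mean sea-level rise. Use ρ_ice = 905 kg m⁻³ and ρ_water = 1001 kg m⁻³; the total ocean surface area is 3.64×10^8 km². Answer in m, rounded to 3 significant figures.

Vinor: 0.83 × 3860 Gt = 3.204×10^15 kg; dividing by ρ_w = 1001 kg m⁻³ gives 3.201×10^12 m³ of water.
Korith: 0.83 × 3.24×10^5 Gt = 2.689×10^17 kg; dividing by ρ_w = 1001 kg m⁻³ gives 2.687×10^14 m³ of water.
Total added water ≈ 2.719×10^14 m³ over 3.64×10^14 m² → Δh = 0.747 m.

≈ 0.747 m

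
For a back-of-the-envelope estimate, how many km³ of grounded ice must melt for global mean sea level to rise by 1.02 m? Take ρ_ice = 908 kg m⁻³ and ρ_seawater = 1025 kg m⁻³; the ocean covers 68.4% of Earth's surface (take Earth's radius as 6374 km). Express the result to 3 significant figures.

≈ 4.02×10^5 km³

Required water volume = Δh × A = 1.02 m × 3.49×10^14 m² = 3.562×10^14 m³ = 3.562×10^5 km³.
Ice volume = water volume × ρ_w/ρ_ice = 3.562×10^5 × 1025/908 = 4.02×10^5 km³.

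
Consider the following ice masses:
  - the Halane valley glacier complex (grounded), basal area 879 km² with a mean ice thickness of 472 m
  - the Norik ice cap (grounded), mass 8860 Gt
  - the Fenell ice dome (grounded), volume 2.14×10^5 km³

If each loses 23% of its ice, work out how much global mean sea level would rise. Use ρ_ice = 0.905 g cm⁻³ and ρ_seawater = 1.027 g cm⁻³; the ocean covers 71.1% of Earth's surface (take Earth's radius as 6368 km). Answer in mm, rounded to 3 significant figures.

≈ 125 mm

Halane: ice volume = 879 km² × 472 m = 414.9 km³; 0.23 × 414.9 × (905/1027) = 84.09 km³ of water.
Norik: 0.23 × 8860 Gt = 2.038×10^15 kg; dividing by ρ_w = 1.027 g cm⁻³ = 1027 kg m⁻³ gives 1.984×10^12 m³ of water.
Fenell: 0.23 × 2.14×10^5 km³ × (905/1027) = 4.337×10^4 km³ of water.
Total added water ≈ 4.544×10^13 m³ over 3.62×10^14 m² → Δh = 0.125 m = 125 mm.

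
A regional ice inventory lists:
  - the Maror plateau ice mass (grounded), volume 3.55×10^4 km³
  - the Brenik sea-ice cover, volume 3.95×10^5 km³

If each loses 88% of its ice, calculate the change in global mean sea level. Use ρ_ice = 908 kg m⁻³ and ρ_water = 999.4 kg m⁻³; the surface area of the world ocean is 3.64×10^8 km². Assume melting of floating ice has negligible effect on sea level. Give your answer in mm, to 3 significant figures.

≈ 78.0 mm

Maror: 0.88 × 3.55×10^4 km³ × (908/999.4) = 2.838×10^4 km³ of water.
The Brenik sea-ice cover is floating and already displaces its own weight of water, so its melt adds essentially nothing to sea level.
Total added water ≈ 2.838×10^13 m³ over 3.64×10^14 m² → Δh = 0.0780 m = 78.0 mm.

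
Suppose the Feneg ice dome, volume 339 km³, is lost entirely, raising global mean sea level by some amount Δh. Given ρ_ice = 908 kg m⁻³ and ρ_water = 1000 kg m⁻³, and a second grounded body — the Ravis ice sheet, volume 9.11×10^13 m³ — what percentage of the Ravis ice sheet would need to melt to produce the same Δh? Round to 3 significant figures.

≈ 0.372 %

Equal sea-level rise means equal mass of meltwater, i.e. equal mass of ice lost.
Ice mass of Feneg: 3.078×10^14 kg; ice mass of Ravis: 8.272×10^16 kg.
Fraction required = 3.078×10^14 / 8.272×10^16 = 3.72×10^-3 → 0.372 %.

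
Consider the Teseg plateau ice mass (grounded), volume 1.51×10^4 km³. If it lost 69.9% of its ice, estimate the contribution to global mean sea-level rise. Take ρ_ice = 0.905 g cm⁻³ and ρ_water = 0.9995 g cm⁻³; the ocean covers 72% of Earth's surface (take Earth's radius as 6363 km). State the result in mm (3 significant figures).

≈ 26.1 mm

Teseg: 0.699 × 1.51×10^4 km³ × (905/999.5) = 9557 km³ of water.
Spread over 3.66×10^14 m² of ocean, Δh = 9.557×10^12 / 3.66×10^14 = 0.0261 m = 26.1 mm.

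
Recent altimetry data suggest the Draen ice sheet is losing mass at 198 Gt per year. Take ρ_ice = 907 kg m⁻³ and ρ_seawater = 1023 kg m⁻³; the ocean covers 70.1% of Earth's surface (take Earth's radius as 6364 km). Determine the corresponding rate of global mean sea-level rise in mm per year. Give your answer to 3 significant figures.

≈ 0.543 mm/yr

ρ_w = 1023 kg m⁻³. Annual water volume added = 198 Gt / ρ_w = 1.980×10^14 kg / 1023 kg m⁻³ = 1.935×10^11 m³.
Δh per year = 1.935×10^11 / 3.57×10^14 = 5.43×10^-4 m = 0.543 mm.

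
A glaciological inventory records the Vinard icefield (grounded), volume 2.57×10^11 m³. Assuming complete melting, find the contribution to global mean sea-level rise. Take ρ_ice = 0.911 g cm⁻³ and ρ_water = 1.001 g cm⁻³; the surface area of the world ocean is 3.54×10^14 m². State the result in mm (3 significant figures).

Vinard: 2.57×10^11 m³ × (911/1001) = 2.339×10^11 m³ of water.
Spread over 3.54×10^14 m² of ocean, Δh = 2.339×10^11 / 3.54×10^14 = 6.61×10^-4 m = 0.661 mm.

≈ 0.661 mm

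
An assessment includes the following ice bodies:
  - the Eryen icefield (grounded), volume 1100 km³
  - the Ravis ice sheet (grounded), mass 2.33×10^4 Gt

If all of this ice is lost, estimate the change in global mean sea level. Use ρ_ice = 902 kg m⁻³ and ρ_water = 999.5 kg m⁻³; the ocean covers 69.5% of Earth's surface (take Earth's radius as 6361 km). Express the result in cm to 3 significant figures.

Eryen: 1100 km³ × (902/999.5) = 992.7 km³ of water.
Ravis: 2.33×10^4 Gt = 2.330×10^16 kg; dividing by ρ_w = 999.5 kg m⁻³ gives 2.331×10^13 m³ of water.
Total added water ≈ 2.430×10^13 m³ over 3.53×10^14 m² → Δh = 0.0688 m = 6.88 cm.

≈ 6.88 cm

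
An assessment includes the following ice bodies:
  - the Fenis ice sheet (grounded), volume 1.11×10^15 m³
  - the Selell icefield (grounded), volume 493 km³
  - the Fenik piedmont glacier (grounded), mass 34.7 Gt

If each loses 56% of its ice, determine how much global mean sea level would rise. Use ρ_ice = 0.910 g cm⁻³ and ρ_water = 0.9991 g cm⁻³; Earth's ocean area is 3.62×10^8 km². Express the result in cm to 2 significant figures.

≈ 160 cm

Fenis: 0.56 × 1.11×10^15 m³ × (910/999.1) = 5.662×10^14 m³ of water.
Selell: 0.56 × 493 km³ × (910/999.1) = 251.5 km³ of water.
Fenik: 0.56 × 34.7 Gt = 1.943×10^13 kg; dividing by ρ_w = 0.9991 g cm⁻³ = 999.1 kg m⁻³ gives 1.945×10^10 m³ of water.
Total added water ≈ 5.664×10^14 m³ over 3.62×10^14 m² → Δh = 1.56 m = 160 cm.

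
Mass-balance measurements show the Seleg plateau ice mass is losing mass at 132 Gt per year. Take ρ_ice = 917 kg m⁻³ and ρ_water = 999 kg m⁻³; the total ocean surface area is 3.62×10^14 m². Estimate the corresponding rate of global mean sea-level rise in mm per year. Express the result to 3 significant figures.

≈ 0.365 mm/yr

ρ_w = 999 kg m⁻³. Annual water volume added = 132 Gt / ρ_w = 1.320×10^14 kg / 999 kg m⁻³ = 1.321×10^11 m³.
Δh per year = 1.321×10^11 / 3.62×10^14 = 3.65×10^-4 m = 0.365 mm.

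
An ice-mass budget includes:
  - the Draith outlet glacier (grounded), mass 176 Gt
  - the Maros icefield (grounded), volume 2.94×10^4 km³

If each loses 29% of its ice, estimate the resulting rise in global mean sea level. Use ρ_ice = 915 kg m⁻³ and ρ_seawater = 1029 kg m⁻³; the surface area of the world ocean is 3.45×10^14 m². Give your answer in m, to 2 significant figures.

Draith: 0.29 × 176 Gt = 5.104×10^13 kg; dividing by ρ_w = 1029 kg m⁻³ gives 4.960×10^10 m³ of water.
Maros: 0.29 × 2.94×10^4 km³ × (915/1029) = 7581 km³ of water.
Total added water ≈ 7.631×10^12 m³ over 3.45×10^14 m² → Δh = 0.0221 m.

≈ 0.022 m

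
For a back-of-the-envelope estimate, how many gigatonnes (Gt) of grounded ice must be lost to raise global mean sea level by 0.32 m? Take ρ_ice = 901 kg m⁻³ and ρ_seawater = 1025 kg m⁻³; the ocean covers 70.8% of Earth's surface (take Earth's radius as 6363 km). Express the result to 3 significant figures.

≈ 1.18×10^5 Gt

Required water volume = Δh × A = 0.32 m × 3.60×10^14 m² = 1.153×10^14 m³.
ρ_w = 1025 kg m⁻³, so the mass of water = 1.153×10^14 m³ × 1025 kg m⁻³ = 1.182×10^17 kg = 1.18×10^5 Gt (and the same mass of ice, by conservation).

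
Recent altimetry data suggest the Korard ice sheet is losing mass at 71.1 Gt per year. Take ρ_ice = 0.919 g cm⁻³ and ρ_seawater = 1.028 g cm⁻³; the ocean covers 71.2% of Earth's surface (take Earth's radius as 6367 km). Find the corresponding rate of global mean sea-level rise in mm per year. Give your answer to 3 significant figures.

ρ_w = 1.028 g cm⁻³ = 1028 kg m⁻³. Annual water volume added = 71.1 Gt / ρ_w = 7.110×10^13 kg / 1028 kg m⁻³ = 6.916×10^10 m³.
Δh per year = 6.916×10^10 / 3.63×10^14 = 1.91×10^-4 m = 0.191 mm.

≈ 0.191 mm/yr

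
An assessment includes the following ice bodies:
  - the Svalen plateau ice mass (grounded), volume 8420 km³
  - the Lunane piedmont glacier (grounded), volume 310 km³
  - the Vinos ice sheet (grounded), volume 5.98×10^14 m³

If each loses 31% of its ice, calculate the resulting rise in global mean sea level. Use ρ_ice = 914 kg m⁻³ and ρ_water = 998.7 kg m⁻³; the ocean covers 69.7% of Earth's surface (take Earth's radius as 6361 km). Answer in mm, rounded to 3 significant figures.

≈ 486 mm

Svalen: 0.31 × 8420 km³ × (914/998.7) = 2389 km³ of water.
Lunane: 0.31 × 310 km³ × (914/998.7) = 87.95 km³ of water.
Vinos: 0.31 × 5.98×10^14 m³ × (914/998.7) = 1.697×10^14 m³ of water.
Total added water ≈ 1.721×10^14 m³ over 3.54×10^14 m² → Δh = 0.486 m = 486 mm.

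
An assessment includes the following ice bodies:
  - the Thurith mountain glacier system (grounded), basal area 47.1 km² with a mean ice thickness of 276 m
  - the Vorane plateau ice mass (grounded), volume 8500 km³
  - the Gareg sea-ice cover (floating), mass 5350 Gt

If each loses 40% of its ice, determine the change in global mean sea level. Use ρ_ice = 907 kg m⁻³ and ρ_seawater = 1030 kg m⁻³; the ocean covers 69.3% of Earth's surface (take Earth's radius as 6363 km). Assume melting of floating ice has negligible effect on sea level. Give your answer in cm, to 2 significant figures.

≈ 0.85 cm

Thurith: ice volume = 47.1 km² × 276 m = 13.00 km³; 0.4 × 13.00 × (907/1030) = 4.579 km³ of water.
Vorane: 0.4 × 8500 km³ × (907/1030) = 2994 km³ of water.
The Gareg sea-ice cover is floating and already displaces its own weight of water, so its melt adds essentially nothing to sea level.
Total added water ≈ 2.999×10^12 m³ over 3.53×10^14 m² → Δh = 8.50×10^-3 m = 0.85 cm.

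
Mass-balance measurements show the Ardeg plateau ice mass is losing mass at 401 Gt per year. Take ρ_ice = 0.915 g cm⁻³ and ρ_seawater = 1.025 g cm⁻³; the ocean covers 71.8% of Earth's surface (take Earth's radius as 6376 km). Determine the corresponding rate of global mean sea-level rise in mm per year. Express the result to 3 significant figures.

ρ_w = 1.025 g cm⁻³ = 1025 kg m⁻³. Annual water volume added = 401 Gt / ρ_w = 4.010×10^14 kg / 1025 kg m⁻³ = 3.912×10^11 m³.
Δh per year = 3.912×10^11 / 3.67×10^14 = 1.07×10^-3 m = 1.07 mm.

≈ 1.07 mm/yr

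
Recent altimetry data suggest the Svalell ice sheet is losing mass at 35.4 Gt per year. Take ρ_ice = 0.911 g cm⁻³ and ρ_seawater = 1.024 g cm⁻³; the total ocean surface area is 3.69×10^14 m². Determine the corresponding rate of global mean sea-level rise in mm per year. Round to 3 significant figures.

≈ 0.0937 mm/yr

ρ_w = 1.024 g cm⁻³ = 1024 kg m⁻³. Annual water volume added = 35.4 Gt / ρ_w = 3.540×10^13 kg / 1024 kg m⁻³ = 3.457×10^10 m³.
Δh per year = 3.457×10^10 / 3.69×10^14 = 9.37×10^-5 m = 0.0937 mm.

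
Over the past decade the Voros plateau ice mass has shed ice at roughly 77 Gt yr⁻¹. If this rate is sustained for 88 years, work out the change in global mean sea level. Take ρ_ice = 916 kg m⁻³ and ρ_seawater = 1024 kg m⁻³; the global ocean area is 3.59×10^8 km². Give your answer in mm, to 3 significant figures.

Total mass lost = 77 Gt/yr × 88 yr = 6776 Gt = 6.776×10^15 kg.
ρ_w = 1024 kg m⁻³, so water volume = 6.776×10^15 / 1024 = 6.617×10^12 m³.
Δh = 6.617×10^12 / 3.59×10^14 = 0.0184 m = 18.4 mm.

≈ 18.4 mm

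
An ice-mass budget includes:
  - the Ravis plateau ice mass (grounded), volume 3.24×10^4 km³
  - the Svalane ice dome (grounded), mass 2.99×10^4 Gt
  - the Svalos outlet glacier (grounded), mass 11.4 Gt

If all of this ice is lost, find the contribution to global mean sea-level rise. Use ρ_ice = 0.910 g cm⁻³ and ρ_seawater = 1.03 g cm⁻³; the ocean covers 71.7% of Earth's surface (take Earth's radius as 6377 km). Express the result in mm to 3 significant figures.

≈ 157 mm

Ravis: 3.24×10^4 km³ × (910/1030) = 2.863×10^4 km³ of water.
Svalane: 2.99×10^4 Gt = 2.990×10^16 kg; dividing by ρ_w = 1.03 g cm⁻³ = 1030 kg m⁻³ gives 2.903×10^13 m³ of water.
Svalos: 11.4 Gt = 1.140×10^13 kg; dividing by ρ_w = 1030 kg m⁻³ gives 1.107×10^10 m³ of water.
Total added water ≈ 5.767×10^13 m³ over 3.66×10^14 m² → Δh = 0.157 m = 157 mm.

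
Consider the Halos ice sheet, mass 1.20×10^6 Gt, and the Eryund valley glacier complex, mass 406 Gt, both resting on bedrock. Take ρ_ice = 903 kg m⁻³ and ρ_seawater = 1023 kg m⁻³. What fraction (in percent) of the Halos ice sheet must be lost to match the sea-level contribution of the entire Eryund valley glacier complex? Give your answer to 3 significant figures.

≈ 0.0338 %

Equal sea-level rise means equal mass of meltwater, i.e. equal mass of ice lost.
Ice mass of Eryund: 4.060×10^14 kg; ice mass of Halos: 1.200×10^18 kg.
Fraction required = 4.060×10^14 / 1.200×10^18 = 3.38×10^-4 → 0.0338 %.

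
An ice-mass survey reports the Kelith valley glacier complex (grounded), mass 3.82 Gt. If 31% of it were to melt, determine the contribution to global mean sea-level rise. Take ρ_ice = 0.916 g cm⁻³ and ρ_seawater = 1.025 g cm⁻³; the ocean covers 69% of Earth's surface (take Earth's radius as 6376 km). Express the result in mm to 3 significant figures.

Kelith: 0.31 × 3.82 Gt = 1.184×10^12 kg; dividing by ρ_w = 1.025 g cm⁻³ = 1025 kg m⁻³ gives 1.155×10^9 m³ of water.
Spread over 3.52×10^14 m² of ocean, Δh = 1.155×10^9 / 3.52×10^14 = 3.28×10^-6 m = 3.28×10^-3 mm.

≈ 3.28×10^-3 mm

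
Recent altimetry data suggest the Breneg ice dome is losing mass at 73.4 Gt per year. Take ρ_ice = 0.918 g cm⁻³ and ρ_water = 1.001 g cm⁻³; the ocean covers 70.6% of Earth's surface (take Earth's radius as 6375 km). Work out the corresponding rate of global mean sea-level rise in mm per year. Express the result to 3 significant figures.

ρ_w = 1.001 g cm⁻³ = 1001 kg m⁻³. Annual water volume added = 73.4 Gt / ρ_w = 7.340×10^13 kg / 1001 kg m⁻³ = 7.333×10^10 m³.
Δh per year = 7.333×10^10 / 3.61×10^14 = 2.03×10^-4 m = 0.203 mm.

≈ 0.203 mm/yr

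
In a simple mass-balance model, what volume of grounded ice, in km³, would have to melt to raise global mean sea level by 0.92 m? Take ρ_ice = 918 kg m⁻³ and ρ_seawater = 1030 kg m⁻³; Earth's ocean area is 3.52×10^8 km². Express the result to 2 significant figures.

≈ 3.6×10^5 km³

Required water volume = Δh × A = 0.92 m × 3.52×10^14 m² = 3.238×10^14 m³ = 3.238×10^5 km³.
Ice volume = water volume × ρ_w/ρ_ice = 3.238×10^5 × 1030/918 = 3.6×10^5 km³.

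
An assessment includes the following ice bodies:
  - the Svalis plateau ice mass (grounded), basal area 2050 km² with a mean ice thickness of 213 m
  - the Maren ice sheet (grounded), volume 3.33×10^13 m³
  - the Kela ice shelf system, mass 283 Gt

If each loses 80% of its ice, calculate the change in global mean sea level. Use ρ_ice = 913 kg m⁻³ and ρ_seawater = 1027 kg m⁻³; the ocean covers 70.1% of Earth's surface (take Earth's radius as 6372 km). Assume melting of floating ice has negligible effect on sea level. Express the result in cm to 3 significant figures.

≈ 6.71 cm

Svalis: ice volume = 2050 km² × 213 m = 436.6 km³; 0.8 × 436.6 × (913/1027) = 310.5 km³ of water.
Maren: 0.8 × 3.33×10^13 m³ × (913/1027) = 2.368×10^13 m³ of water.
The Kela ice shelf system is floating and already displaces its own weight of water, so its melt adds essentially nothing to sea level.
Total added water ≈ 2.399×10^13 m³ over 3.58×10^14 m² → Δh = 0.0671 m = 6.71 cm.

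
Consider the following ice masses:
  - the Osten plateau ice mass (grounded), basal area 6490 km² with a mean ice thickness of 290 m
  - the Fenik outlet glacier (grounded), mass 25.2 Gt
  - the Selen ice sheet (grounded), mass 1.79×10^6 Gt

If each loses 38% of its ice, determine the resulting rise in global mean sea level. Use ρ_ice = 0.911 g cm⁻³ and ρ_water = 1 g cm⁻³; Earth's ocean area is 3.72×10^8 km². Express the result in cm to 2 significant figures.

≈ 180 cm

Osten: ice volume = 6490 km² × 290 m = 1882 km³; 0.38 × 1882 × (911/1000) = 651.5 km³ of water.
Fenik: 0.38 × 25.2 Gt = 9.576×10^12 kg; dividing by ρ_w = 1 g cm⁻³ = 1000 kg m⁻³ gives 9.576×10^9 m³ of water.
Selen: 0.38 × 1.79×10^6 Gt = 6.802×10^17 kg; dividing by ρ_w = 1000 kg m⁻³ gives 6.802×10^14 m³ of water.
Total added water ≈ 6.809×10^14 m³ over 3.72×10^14 m² → Δh = 1.83 m = 180 cm.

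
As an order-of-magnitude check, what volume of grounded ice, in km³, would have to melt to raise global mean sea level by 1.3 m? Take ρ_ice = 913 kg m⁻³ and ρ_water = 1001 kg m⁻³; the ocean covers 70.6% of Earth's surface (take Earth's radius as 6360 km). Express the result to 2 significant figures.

≈ 5.1×10^5 km³

Required water volume = Δh × A = 1.3 m × 3.59×10^14 m² = 4.665×10^14 m³ = 4.665×10^5 km³.
Ice volume = water volume × ρ_w/ρ_ice = 4.665×10^5 × 1001/913 = 5.1×10^5 km³.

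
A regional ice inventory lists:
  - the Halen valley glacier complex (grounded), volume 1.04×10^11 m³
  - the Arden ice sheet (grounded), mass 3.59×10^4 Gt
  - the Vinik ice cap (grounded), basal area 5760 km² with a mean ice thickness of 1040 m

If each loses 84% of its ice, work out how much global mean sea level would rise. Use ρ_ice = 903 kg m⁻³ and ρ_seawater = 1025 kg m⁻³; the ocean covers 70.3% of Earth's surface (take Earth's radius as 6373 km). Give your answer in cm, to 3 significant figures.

≈ 9.46 cm

Halen: 0.84 × 1.04×10^11 m³ × (903/1025) = 7.696×10^10 m³ of water.
Arden: 0.84 × 3.59×10^4 Gt = 3.016×10^16 kg; dividing by ρ_w = 1025 kg m⁻³ gives 2.942×10^13 m³ of water.
Vinik: ice volume = 5760 km² × 1040 m = 5990 km³; 0.84 × 5990 × (903/1025) = 4433 km³ of water.
Total added water ≈ 3.393×10^13 m³ over 3.59×10^14 m² → Δh = 0.0946 m = 9.46 cm.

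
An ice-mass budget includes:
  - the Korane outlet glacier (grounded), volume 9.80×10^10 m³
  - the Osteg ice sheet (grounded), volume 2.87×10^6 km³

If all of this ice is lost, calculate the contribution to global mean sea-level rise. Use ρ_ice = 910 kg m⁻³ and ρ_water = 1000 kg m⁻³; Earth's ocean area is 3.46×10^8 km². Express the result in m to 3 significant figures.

Korane: 9.80×10^10 m³ × (910/1000) = 8.918×10^10 m³ of water.
Osteg: 2.87×10^6 km³ × (910/1000) = 2.612×10^6 km³ of water.
Total added water ≈ 2.612×10^15 m³ over 3.46×10^14 m² → Δh = 7.55 m.

≈ 7.55 m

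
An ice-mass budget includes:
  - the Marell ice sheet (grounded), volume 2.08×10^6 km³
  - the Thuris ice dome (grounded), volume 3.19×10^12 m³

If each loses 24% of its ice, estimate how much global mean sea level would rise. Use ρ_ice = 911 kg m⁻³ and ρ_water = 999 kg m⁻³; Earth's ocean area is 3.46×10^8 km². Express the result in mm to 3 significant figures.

≈ 1320 mm

Marell: 0.24 × 2.08×10^6 km³ × (911/999) = 4.552×10^5 km³ of water.
Thuris: 0.24 × 3.19×10^12 m³ × (911/999) = 6.982×10^11 m³ of water.
Total added water ≈ 4.559×10^14 m³ over 3.46×10^14 m² → Δh = 1.32 m = 1320 mm.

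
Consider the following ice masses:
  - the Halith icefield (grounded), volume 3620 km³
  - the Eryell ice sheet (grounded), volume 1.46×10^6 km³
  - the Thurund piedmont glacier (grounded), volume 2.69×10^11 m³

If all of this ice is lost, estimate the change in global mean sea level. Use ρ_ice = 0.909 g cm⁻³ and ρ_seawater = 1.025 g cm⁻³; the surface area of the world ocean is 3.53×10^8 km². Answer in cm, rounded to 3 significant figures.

Halith: 3620 km³ × (909/1025) = 3210 km³ of water.
Eryell: 1.46×10^6 km³ × (909/1025) = 1.295×10^6 km³ of water.
Thurund: 2.69×10^11 m³ × (909/1025) = 2.386×10^11 m³ of water.
Total added water ≈ 1.298×10^15 m³ over 3.53×10^14 m² → Δh = 3.68 m = 368 cm.

≈ 368 cm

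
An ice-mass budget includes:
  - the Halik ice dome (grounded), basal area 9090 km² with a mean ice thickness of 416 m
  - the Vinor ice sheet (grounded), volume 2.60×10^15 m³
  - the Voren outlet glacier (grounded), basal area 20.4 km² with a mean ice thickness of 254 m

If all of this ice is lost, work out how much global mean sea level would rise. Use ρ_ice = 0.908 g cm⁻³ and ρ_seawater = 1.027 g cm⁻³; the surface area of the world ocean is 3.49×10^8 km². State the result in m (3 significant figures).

≈ 6.60 m

Halik: ice volume = 9090 km² × 416 m = 3781 km³; 3781 × (908/1027) = 3343 km³ of water.
Vinor: 2.60×10^15 m³ × (908/1027) = 2.299×10^15 m³ of water.
Voren: ice volume = 20.4 km² × 254 m = 5.182 km³; 5.182 × (908/1027) = 4.581 km³ of water.
Total added water ≈ 2.302×10^15 m³ over 3.49×10^14 m² → Δh = 6.60 m.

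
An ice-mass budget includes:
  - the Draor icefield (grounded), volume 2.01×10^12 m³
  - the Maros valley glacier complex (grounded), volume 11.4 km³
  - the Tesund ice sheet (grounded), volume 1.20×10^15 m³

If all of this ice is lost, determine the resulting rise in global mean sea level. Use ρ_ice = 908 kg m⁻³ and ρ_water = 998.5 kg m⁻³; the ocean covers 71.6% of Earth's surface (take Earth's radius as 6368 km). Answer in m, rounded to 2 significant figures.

≈ 3.0 m

Draor: 2.01×10^12 m³ × (908/998.5) = 1.828×10^12 m³ of water.
Maros: 11.4 km³ × (908/998.5) = 10.37 km³ of water.
Tesund: 1.20×10^15 m³ × (908/998.5) = 1.091×10^15 m³ of water.
Total added water ≈ 1.093×10^15 m³ over 3.65×10^14 m² → Δh = 3.00 m.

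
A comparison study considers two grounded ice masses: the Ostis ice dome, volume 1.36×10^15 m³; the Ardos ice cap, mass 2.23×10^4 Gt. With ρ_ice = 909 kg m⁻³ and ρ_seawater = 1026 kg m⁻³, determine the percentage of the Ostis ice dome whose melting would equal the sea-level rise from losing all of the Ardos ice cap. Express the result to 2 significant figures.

Equal sea-level rise means equal mass of meltwater, i.e. equal mass of ice lost.
Ice mass of Ardos: 2.230×10^16 kg; ice mass of Ostis: 1.236×10^18 kg.
Fraction required = 2.230×10^16 / 1.236×10^18 = 0.0180 → 1.8 %.

≈ 1.8 %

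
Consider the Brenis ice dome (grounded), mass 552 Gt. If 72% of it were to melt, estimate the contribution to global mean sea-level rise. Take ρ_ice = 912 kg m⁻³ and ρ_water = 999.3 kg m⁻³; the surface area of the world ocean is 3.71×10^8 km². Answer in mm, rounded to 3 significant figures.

Brenis: 0.72 × 552 Gt = 3.974×10^14 kg; dividing by ρ_w = 999.3 kg m⁻³ gives 3.977×10^11 m³ of water.
Spread over 3.71×10^14 m² of ocean, Δh = 3.977×10^11 / 3.71×10^14 = 1.07×10^-3 m = 1.07 mm.

≈ 1.07 mm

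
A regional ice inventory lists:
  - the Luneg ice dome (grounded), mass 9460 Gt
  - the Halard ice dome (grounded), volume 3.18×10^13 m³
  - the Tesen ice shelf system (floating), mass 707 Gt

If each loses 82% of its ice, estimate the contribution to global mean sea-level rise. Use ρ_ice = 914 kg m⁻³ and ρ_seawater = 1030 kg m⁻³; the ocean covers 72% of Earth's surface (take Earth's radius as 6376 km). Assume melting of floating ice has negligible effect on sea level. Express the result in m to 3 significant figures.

≈ 0.0834 m

Luneg: 0.82 × 9460 Gt = 7.757×10^15 kg; dividing by ρ_w = 1030 kg m⁻³ gives 7.531×10^12 m³ of water.
Halard: 0.82 × 3.18×10^13 m³ × (914/1030) = 2.314×10^13 m³ of water.
The Tesen ice shelf system is floating and already displaces its own weight of water, so its melt adds essentially nothing to sea level.
Total added water ≈ 3.067×10^13 m³ over 3.68×10^14 m² → Δh = 0.0834 m.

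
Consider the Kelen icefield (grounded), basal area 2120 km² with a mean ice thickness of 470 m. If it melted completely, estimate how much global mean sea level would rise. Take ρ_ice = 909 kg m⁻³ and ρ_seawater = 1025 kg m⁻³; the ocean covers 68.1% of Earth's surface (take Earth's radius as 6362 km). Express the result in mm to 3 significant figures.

≈ 2.55 mm

Kelen: ice volume = 2120 km² × 470 m = 996.4 km³; 996.4 × (909/1025) = 883.6 km³ of water.
Spread over 3.46×10^14 m² of ocean, Δh = 8.836×10^11 / 3.46×10^14 = 2.55×10^-3 m = 2.55 mm.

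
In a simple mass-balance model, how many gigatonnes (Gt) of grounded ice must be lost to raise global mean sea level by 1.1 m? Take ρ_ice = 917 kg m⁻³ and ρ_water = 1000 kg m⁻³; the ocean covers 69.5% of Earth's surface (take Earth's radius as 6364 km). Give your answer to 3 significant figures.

Required water volume = Δh × A = 1.1 m × 3.54×10^14 m² = 3.891×10^14 m³.
ρ_w = 1000 kg m⁻³, so the mass of water = 3.891×10^14 m³ × 1000 kg m⁻³ = 3.891×10^17 kg = 3.89×10^5 Gt (and the same mass of ice, by conservation).

≈ 3.89×10^5 Gt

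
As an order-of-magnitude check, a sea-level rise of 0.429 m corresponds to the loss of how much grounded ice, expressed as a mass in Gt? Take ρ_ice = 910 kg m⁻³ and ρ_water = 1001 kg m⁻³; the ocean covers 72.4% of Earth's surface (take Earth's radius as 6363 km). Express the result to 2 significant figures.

Required water volume = Δh × A = 0.429 m × 3.68×10^14 m² = 1.580×10^14 m³.
ρ_w = 1001 kg m⁻³, so the mass of water = 1.580×10^14 m³ × 1001 kg m⁻³ = 1.582×10^17 kg = 1.6×10^5 Gt (and the same mass of ice, by conservation).

≈ 1.6×10^5 Gt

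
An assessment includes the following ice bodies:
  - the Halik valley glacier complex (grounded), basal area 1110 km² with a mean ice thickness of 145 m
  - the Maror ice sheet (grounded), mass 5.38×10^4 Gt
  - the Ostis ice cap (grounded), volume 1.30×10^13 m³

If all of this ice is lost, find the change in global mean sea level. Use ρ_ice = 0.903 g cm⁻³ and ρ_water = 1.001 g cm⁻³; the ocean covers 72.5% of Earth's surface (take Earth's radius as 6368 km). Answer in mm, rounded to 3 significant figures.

Halik: ice volume = 1110 km² × 145 m = 160.9 km³; 160.9 × (903/1001) = 145.2 km³ of water.
Maror: 5.38×10^4 Gt = 5.380×10^16 kg; dividing by ρ_w = 1.001 g cm⁻³ = 1001 kg m⁻³ gives 5.375×10^13 m³ of water.
Ostis: 1.30×10^13 m³ × (903/1001) = 1.173×10^13 m³ of water.
Total added water ≈ 6.562×10^13 m³ over 3.69×10^14 m² → Δh = 0.178 m = 178 mm.

≈ 178 mm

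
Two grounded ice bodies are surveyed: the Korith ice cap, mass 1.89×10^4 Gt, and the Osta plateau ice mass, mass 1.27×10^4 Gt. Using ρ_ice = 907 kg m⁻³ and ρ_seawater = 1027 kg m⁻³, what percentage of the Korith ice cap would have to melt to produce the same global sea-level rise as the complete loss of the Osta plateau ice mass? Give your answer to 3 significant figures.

≈ 67.2 %

Equal sea-level rise means equal mass of meltwater, i.e. equal mass of ice lost.
Ice mass of Osta: 1.270×10^16 kg; ice mass of Korith: 1.890×10^16 kg.
Fraction required = 1.270×10^16 / 1.890×10^16 = 0.672 → 67.2 %.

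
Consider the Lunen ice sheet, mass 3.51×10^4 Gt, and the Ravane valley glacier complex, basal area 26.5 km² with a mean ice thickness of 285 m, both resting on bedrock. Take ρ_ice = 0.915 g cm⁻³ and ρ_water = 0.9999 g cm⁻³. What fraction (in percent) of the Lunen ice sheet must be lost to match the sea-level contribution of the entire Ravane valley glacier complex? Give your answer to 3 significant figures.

Equal sea-level rise means equal mass of meltwater, i.e. equal mass of ice lost.
Ice mass of Ravane: 6.911×10^12 kg; ice mass of Lunen: 3.510×10^16 kg.
Fraction required = 6.911×10^12 / 3.510×10^16 = 1.97×10^-4 → 0.0197 %.

≈ 0.0197 %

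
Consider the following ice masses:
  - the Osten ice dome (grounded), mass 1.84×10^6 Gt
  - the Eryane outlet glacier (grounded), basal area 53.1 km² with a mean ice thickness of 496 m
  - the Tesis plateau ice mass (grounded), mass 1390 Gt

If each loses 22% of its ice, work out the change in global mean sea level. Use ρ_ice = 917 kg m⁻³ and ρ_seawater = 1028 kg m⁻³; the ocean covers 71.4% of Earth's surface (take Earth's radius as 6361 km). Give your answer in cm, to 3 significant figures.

Osten: 0.22 × 1.84×10^6 Gt = 4.048×10^17 kg; dividing by ρ_w = 1028 kg m⁻³ gives 3.938×10^14 m³ of water.
Eryane: ice volume = 53.1 km² × 496 m = 26.34 km³; 0.22 × 26.34 × (917/1028) = 5.169 km³ of water.
Tesis: 0.22 × 1390 Gt = 3.058×10^14 kg; dividing by ρ_w = 1028 kg m⁻³ gives 2.975×10^11 m³ of water.
Total added water ≈ 3.941×10^14 m³ over 3.63×10^14 m² → Δh = 1.09 m = 109 cm.

≈ 109 cm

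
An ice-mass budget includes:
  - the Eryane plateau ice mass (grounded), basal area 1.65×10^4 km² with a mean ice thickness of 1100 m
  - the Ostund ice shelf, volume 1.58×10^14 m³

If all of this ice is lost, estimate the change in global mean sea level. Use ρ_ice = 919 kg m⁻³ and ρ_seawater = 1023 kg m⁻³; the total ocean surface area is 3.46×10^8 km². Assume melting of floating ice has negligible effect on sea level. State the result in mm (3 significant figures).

≈ 47.1 mm

Eryane: ice volume = 1.65×10^4 km² × 1100 m = 1.815×10^4 km³; 1.815×10^4 × (919/1023) = 1.630×10^4 km³ of water.
The Ostund ice shelf is floating and already displaces its own weight of water, so its melt adds essentially nothing to sea level.
Total added water ≈ 1.630×10^13 m³ over 3.46×10^14 m² → Δh = 0.0471 m = 47.1 mm.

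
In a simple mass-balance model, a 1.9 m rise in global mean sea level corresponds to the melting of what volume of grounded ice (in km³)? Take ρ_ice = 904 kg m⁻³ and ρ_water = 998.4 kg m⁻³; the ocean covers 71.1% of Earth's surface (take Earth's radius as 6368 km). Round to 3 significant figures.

Required water volume = Δh × A = 1.9 m × 3.62×10^14 m² = 6.884×10^14 m³ = 6.884×10^5 km³.
Ice volume = water volume × ρ_w/ρ_ice = 6.884×10^5 × 998.4/904 = 7.60×10^5 km³.

≈ 7.60×10^5 km³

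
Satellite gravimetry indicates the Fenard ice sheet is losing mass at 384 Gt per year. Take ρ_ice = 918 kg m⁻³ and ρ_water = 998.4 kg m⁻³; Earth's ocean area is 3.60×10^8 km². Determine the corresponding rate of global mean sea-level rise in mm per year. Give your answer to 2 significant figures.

≈ 1.1 mm/yr

ρ_w = 998.4 kg m⁻³. Annual water volume added = 384 Gt / ρ_w = 3.840×10^14 kg / 998.4 kg m⁻³ = 3.846×10^11 m³.
Δh per year = 3.846×10^11 / 3.60×10^14 = 1.07×10^-3 m = 1.1 mm.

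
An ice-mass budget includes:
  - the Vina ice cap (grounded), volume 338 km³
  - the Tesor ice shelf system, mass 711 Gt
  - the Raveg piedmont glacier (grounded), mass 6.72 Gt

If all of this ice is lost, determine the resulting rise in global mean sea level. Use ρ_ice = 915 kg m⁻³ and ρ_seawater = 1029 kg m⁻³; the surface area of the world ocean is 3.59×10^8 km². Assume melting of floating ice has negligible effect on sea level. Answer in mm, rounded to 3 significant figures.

Vina: 338 km³ × (915/1029) = 300.6 km³ of water.
The Tesor ice shelf system is floating and already displaces its own weight of water, so its melt adds essentially nothing to sea level.
Raveg: 6.72 Gt = 6.720×10^12 kg; dividing by ρ_w = 1029 kg m⁻³ gives 6.531×10^9 m³ of water.
Total added water ≈ 3.071×10^11 m³ over 3.59×10^14 m² → Δh = 8.55×10^-4 m = 0.855 mm.

≈ 0.855 mm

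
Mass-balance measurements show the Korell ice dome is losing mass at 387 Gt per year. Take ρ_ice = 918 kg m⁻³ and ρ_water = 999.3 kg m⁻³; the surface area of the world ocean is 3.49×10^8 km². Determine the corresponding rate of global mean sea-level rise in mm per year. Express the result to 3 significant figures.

≈ 1.11 mm/yr

ρ_w = 999.3 kg m⁻³. Annual water volume added = 387 Gt / ρ_w = 3.870×10^14 kg / 999.3 kg m⁻³ = 3.873×10^11 m³.
Δh per year = 3.873×10^11 / 3.49×10^14 = 1.11×10^-3 m = 1.11 mm.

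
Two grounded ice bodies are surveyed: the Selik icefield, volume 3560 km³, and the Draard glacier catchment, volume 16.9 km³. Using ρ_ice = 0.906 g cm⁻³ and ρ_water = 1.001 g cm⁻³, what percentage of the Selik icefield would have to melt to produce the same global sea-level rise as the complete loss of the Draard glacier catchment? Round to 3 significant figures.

Equal sea-level rise means equal mass of meltwater, i.e. equal mass of ice lost.
Ice mass of Draard: 1.531×10^13 kg; ice mass of Selik: 3.225×10^15 kg.
Fraction required = 1.531×10^13 / 3.225×10^15 = 4.75×10^-3 → 0.475 %.

≈ 0.475 %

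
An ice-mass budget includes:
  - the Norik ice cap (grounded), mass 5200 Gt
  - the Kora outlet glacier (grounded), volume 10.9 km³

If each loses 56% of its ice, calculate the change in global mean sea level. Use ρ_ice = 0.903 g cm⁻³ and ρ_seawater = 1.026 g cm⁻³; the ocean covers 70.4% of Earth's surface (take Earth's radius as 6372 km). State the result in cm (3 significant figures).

Norik: 0.56 × 5200 Gt = 2.912×10^15 kg; dividing by ρ_w = 1.026 g cm⁻³ = 1026 kg m⁻³ gives 2.838×10^12 m³ of water.
Kora: 0.56 × 10.9 km³ × (903/1026) = 5.372 km³ of water.
Total added water ≈ 2.844×10^12 m³ over 3.59×10^14 m² → Δh = 7.92×10^-3 m = 0.792 cm.

≈ 0.792 cm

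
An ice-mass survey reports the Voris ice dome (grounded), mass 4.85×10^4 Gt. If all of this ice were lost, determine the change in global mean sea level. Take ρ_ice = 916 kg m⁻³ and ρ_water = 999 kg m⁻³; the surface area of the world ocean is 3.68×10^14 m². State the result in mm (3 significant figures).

Voris: 4.85×10^4 Gt = 4.850×10^16 kg; dividing by ρ_w = 999 kg m⁻³ gives 4.855×10^13 m³ of water.
Spread over 3.68×10^14 m² of ocean, Δh = 4.855×10^13 / 3.68×10^14 = 0.132 m = 132 mm.

≈ 132 mm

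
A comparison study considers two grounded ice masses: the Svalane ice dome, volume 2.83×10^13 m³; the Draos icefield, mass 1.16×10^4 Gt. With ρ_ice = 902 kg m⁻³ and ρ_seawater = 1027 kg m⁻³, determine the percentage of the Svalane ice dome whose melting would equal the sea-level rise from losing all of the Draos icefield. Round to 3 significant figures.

Equal sea-level rise means equal mass of meltwater, i.e. equal mass of ice lost.
Ice mass of Draos: 1.160×10^16 kg; ice mass of Svalane: 2.553×10^16 kg.
Fraction required = 1.160×10^16 / 2.553×10^16 = 0.454 → 45.4 %.

≈ 45.4 %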